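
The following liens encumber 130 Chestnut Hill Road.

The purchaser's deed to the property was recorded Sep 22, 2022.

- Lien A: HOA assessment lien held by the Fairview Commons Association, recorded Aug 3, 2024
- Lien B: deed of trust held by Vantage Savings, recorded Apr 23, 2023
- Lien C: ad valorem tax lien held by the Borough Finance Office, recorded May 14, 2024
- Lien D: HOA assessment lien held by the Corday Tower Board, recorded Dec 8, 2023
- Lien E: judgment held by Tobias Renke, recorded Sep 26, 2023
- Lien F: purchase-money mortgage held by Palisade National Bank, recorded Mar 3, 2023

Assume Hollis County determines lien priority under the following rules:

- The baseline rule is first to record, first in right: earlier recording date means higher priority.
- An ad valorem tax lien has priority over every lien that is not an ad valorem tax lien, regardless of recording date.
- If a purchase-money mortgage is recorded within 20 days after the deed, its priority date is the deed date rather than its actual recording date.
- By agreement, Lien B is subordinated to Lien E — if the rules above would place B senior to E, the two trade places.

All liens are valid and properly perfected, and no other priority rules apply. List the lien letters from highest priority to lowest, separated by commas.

Adjusting effective dates: F was recorded 162 days after the deed, outside the 20-day window, so it keeps its recording date.
C is an ad valorem tax lien, so it outranks all other liens regardless of date.
The other liens, earliest effective date first: F (Mar 3, 2023), B (Apr 23, 2023), E (Sep 26, 2023), D (Dec 8, 2023), A (Aug 3, 2024).
B is senior to E before the subordination, so the two trade places.

C, F, E, B, D, A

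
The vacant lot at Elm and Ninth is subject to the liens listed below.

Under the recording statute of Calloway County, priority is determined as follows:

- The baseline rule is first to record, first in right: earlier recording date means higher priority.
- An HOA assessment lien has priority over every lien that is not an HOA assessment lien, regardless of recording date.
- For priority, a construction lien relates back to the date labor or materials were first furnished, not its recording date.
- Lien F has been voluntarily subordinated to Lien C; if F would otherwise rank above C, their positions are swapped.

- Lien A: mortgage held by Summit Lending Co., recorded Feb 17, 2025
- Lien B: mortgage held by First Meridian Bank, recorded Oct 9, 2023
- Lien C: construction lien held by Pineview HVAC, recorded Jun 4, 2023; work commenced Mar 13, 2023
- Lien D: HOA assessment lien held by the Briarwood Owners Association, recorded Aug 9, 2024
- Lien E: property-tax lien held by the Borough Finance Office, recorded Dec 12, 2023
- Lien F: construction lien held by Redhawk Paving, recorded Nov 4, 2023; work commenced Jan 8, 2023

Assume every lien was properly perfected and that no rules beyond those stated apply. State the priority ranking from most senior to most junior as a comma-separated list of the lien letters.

Effective dates: C is treated as recorded Mar 13, 2023, the work-commencement date; F relates back to Jan 8, 2023 (work commenced).
D, as an HOA assessment lien, has superpriority and ranks first.
The other liens, earliest effective date first: F (Jan 8, 2023), C (Mar 13, 2023), B (Oct 9, 2023), E (Dec 12, 2023), A (Feb 17, 2025).
Because F would otherwise rank above C, the subordination swaps them.

D, C, F, B, E, A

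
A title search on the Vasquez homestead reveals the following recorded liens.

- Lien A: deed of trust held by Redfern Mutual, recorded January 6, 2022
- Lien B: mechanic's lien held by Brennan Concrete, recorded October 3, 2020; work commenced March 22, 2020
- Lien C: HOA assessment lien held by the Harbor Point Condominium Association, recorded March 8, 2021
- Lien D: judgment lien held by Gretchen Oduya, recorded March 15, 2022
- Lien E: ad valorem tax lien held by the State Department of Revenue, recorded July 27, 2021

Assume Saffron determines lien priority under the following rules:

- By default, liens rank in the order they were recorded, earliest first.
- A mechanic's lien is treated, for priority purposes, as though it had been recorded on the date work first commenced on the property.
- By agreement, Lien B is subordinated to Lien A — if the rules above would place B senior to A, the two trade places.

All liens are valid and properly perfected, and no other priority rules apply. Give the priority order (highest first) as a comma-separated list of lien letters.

First, effective dates: B is treated as recorded March 22, 2020, the work-commencement date.
By effective date, earliest first: B (March 22, 2020), C (March 8, 2021), E (July 27, 2021), A (January 6, 2022), D (March 15, 2022).
Because B would otherwise rank above A, the subordination swaps them.

A, C, E, B, D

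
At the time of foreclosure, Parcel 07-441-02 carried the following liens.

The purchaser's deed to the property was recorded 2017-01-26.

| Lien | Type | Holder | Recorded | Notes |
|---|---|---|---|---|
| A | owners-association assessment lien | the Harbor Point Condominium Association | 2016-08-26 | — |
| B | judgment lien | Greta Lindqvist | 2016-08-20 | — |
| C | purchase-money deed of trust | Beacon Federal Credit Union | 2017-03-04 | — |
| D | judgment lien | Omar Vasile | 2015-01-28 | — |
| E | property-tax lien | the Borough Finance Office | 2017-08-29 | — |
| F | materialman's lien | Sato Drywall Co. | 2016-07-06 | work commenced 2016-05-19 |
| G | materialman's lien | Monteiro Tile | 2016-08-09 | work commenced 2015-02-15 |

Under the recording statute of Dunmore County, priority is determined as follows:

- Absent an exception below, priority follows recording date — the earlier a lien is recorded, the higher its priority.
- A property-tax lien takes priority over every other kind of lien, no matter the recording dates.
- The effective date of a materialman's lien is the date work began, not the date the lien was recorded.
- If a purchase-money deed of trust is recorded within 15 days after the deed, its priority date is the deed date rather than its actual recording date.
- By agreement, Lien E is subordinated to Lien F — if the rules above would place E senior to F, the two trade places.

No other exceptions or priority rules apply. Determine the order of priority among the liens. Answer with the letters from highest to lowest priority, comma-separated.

F, D, G, E, B, A, C

Effective dates after the stated exceptions: C was recorded 37 days after the deed, outside the 15-day window, so it keeps its recording date; F's effective date is 2016-05-19, when work began; G is treated as recorded 2015-02-15, the work-commencement date.
E is a property-tax lien and takes priority over every other lien.
Among the remaining liens, by effective date: D (2015-01-28), G (2015-02-15), F (2016-05-19), B (2016-08-20), A (2016-08-26), C (2017-03-04).
The subordination applies — E was senior to F — so E and F swap.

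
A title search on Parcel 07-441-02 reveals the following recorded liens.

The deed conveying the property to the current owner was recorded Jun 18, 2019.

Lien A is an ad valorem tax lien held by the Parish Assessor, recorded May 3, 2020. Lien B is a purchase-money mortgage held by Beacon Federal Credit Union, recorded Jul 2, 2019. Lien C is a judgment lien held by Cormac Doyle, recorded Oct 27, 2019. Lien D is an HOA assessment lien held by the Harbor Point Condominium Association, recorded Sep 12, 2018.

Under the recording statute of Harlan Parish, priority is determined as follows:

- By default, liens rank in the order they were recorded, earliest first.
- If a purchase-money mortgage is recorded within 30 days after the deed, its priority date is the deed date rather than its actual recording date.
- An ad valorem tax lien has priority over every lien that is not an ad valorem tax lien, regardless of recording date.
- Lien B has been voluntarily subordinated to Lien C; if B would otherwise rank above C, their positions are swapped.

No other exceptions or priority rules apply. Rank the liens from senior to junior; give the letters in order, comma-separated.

A, D, C, B

Effective dates after the stated exceptions: B was recorded within the 30-day window, so its effective date is the deed date Jun 18, 2019.
As an ad valorem tax lien, A is senior to every other lien.
The other liens, earliest effective date first: D (Sep 12, 2018), B (Jun 18, 2019), C (Oct 27, 2019).
B is senior to C before the subordination, so the two trade places.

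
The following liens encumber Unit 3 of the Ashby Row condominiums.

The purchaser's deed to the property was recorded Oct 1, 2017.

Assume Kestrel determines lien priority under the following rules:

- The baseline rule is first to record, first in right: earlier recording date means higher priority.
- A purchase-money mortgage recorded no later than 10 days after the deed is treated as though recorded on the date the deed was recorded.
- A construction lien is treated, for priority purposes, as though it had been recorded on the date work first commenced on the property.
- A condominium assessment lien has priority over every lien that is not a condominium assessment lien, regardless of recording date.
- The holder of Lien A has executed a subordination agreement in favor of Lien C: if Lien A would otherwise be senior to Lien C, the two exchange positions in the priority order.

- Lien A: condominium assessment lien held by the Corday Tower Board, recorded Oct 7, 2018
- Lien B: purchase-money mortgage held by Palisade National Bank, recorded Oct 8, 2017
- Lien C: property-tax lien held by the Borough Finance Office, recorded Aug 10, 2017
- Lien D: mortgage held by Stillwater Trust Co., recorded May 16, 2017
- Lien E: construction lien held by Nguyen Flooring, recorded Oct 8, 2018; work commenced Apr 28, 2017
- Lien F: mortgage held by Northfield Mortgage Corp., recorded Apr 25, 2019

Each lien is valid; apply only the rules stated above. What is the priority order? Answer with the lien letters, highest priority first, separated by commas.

C, E, D, A, B, F

Adjusting effective dates: B relates back to the deed date Oct 1, 2017; E relates back to Apr 28, 2017 (work commenced).
A is a condominium assessment lien and takes priority over every other lien.
Among the remaining liens, by effective date: E (Apr 28, 2017), D (May 16, 2017), C (Aug 10, 2017), B (Oct 1, 2017), F (Apr 25, 2019).
The subordination applies — A was senior to C — so A and C swap.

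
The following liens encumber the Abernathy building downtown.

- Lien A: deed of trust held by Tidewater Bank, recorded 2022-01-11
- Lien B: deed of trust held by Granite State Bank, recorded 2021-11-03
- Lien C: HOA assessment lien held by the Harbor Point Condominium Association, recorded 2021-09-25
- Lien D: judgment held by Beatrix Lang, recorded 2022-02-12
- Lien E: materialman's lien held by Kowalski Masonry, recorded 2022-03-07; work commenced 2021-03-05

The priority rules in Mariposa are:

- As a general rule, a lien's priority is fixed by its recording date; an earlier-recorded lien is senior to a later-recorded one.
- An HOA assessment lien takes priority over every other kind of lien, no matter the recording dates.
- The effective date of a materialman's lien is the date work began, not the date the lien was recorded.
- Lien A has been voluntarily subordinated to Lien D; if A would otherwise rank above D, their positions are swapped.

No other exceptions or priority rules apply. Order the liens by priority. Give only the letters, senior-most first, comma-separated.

C, E, B, D, A

Effective dates: E relates back to 2021-03-05 (work commenced).
C is an HOA assessment lien and takes priority over every other lien.
The other liens, earliest effective date first: E (2021-03-05), B (2021-11-03), A (2022-01-11), D (2022-02-12).
The subordination applies — A was senior to D — so A and D swap.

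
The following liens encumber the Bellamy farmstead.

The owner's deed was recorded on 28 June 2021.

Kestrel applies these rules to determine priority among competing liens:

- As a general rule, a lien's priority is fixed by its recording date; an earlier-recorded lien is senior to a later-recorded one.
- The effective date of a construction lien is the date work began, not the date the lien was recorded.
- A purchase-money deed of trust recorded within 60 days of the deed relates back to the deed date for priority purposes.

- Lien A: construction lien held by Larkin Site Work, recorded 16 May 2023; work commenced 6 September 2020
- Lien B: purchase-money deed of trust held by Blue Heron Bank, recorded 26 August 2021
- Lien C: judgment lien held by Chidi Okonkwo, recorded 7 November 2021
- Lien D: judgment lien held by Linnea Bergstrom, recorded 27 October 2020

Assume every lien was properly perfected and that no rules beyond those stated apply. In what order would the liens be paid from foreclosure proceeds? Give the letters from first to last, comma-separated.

Effective dates after the stated exceptions: A relates back to 6 September 2020 (work commenced); B was recorded within the 60-day window, so its effective date is the deed date 28 June 2021.
By effective date: A (6 September 2020), D (27 October 2020), B (28 June 2021), C (7 November 2021).

A, D, B, C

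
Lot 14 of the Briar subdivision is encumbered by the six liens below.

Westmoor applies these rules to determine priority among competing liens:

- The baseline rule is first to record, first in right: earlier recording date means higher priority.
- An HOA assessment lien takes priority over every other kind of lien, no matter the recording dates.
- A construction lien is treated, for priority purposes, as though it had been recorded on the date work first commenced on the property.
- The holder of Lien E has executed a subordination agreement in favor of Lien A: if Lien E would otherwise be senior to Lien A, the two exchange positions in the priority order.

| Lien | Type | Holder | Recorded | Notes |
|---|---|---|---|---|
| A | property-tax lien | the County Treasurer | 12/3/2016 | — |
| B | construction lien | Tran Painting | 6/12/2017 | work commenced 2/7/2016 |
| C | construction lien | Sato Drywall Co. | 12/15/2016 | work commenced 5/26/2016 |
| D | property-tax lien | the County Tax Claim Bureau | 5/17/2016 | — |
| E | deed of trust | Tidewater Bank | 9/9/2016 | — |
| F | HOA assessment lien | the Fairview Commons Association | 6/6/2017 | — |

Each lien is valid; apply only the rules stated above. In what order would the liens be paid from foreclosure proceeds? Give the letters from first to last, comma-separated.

F, B, D, C, A, E

Effective dates after the stated exceptions: B relates back to 2/7/2016 (work commenced); C relates back to 5/26/2016 (work commenced).
F is an HOA assessment lien, so it outranks all other liens regardless of date.
Among the remaining liens, by effective date: B (2/7/2016), D (5/17/2016), C (5/26/2016), E (9/9/2016), A (12/3/2016).
E is senior to A before the subordination, so the two trade places.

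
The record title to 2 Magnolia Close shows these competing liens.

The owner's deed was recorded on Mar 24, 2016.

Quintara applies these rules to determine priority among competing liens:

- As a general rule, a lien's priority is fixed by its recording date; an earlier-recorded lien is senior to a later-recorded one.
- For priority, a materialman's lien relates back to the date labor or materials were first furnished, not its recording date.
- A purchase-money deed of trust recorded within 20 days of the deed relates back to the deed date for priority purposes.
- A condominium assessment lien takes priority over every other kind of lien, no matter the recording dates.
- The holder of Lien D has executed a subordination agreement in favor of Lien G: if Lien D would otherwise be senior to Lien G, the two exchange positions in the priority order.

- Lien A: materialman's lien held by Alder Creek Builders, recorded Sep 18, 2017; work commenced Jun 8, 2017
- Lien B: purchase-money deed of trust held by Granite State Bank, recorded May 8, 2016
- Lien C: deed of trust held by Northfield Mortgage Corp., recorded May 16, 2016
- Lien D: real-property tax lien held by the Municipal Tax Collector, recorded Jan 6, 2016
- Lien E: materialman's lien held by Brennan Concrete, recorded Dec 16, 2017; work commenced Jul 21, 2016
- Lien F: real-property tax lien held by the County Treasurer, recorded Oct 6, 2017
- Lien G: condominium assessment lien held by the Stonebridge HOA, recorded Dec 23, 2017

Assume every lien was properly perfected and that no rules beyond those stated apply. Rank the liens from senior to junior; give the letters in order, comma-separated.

G, D, B, C, E, A, F

Effective dates after the stated exceptions: A relates back to Jun 8, 2017 (work commenced); B was recorded 45 days after the deed, outside the 20-day window, so it keeps its recording date; E's effective date is Jul 21, 2016, when work began.
G is a condominium assessment lien, so it outranks all other liens regardless of date.
Ordering the rest by effective date: D (Jan 6, 2016), B (May 8, 2016), C (May 16, 2016), E (Jul 21, 2016), A (Jun 8, 2017), F (Oct 6, 2017).
D already ranks below G; the subordination has no effect.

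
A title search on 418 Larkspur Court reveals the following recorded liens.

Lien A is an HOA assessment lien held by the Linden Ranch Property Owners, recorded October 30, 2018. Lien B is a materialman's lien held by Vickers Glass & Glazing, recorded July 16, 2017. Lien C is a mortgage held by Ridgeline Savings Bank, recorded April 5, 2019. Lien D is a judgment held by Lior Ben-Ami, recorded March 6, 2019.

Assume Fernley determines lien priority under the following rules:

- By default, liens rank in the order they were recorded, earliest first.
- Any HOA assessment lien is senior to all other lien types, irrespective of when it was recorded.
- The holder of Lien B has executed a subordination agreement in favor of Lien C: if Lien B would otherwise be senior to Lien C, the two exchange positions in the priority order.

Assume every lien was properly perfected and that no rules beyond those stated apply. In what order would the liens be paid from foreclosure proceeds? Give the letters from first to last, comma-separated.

A, C, D, B

A is an HOA assessment lien and takes priority over every other lien.
Remaining liens by effective date: B (July 16, 2017), D (March 6, 2019), C (April 5, 2019).
B would otherwise be senior to C, so under the subordination agreement B and C exchange positions.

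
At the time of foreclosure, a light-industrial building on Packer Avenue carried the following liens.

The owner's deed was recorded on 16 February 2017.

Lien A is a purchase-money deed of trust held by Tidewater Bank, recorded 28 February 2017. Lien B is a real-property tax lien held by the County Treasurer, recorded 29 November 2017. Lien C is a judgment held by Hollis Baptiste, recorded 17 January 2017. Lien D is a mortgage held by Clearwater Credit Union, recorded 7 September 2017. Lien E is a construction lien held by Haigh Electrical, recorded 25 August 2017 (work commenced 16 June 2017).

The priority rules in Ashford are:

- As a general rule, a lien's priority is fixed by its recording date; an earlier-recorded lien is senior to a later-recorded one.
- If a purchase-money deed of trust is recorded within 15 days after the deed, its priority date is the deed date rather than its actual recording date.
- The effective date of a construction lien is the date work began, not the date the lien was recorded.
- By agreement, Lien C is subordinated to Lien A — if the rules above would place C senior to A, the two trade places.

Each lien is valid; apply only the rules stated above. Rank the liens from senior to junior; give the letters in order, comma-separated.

A, C, E, D, B

Adjusting effective dates: A's effective date is the deed date, 16 February 2017; E is treated as recorded 16 June 2017, the work-commencement date.
By effective date, earliest first: C (17 January 2017), A (16 February 2017), E (16 June 2017), D (7 September 2017), B (29 November 2017).
C is senior to A before the subordination, so the two trade places.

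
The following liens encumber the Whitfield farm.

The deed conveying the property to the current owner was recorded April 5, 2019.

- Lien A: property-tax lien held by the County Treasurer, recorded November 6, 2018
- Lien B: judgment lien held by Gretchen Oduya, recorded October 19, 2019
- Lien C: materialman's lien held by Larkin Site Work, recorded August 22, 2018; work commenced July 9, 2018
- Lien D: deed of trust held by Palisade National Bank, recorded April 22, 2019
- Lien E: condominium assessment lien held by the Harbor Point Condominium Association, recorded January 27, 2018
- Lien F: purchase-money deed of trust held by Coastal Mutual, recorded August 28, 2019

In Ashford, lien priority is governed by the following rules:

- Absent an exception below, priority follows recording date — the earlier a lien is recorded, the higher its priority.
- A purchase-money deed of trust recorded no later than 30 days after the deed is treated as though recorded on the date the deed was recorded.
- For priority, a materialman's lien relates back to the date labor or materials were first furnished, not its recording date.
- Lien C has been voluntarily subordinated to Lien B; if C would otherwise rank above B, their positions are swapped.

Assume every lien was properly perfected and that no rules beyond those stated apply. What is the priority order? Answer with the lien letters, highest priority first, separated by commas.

Effective dates after the stated exceptions: C is treated as recorded July 9, 2018, the work-commencement date; F missed the 30-day window (145 days after the deed), so its recording date stands.
By effective date, earliest first: E (January 27, 2018), C (July 9, 2018), A (November 6, 2018), D (April 22, 2019), F (August 28, 2019), B (October 19, 2019).
The subordination applies — C was senior to B — so C and B swap.

E, B, A, D, F, C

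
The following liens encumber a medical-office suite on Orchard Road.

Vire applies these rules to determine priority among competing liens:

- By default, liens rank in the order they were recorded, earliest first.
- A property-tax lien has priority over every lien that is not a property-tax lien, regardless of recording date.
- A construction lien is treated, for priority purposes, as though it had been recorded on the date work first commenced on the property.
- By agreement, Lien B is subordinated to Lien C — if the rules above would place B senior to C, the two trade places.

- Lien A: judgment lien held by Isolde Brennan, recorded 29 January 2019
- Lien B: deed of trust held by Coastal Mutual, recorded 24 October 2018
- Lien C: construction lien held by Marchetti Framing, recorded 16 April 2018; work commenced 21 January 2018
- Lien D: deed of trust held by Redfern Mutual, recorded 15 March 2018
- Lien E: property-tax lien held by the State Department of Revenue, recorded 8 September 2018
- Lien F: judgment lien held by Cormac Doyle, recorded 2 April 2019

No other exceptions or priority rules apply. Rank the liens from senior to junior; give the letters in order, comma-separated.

First, effective dates: C's effective date is 21 January 2018, when work began.
E is a property-tax lien, so it outranks all other liens regardless of date.
Among the remaining liens, by effective date: C (21 January 2018), D (15 March 2018), B (24 October 2018), A (29 January 2019), F (2 April 2019).
Since B is not senior to C, the subordination leaves the order unchanged.

E, C, D, B, A, F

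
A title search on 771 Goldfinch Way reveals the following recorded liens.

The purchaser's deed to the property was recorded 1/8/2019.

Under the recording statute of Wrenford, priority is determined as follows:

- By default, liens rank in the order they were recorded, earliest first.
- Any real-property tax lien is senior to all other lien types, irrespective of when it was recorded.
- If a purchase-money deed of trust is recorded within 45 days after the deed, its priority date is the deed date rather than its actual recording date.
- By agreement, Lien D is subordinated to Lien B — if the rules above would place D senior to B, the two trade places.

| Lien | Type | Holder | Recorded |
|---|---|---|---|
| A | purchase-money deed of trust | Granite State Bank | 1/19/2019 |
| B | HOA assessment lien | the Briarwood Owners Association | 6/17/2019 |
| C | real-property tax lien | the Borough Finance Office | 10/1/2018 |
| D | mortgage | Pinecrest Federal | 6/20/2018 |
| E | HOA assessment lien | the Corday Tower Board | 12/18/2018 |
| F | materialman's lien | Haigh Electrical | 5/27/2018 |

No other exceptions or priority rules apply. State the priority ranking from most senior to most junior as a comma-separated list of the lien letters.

Effective dates: A's effective date is the deed date, 1/8/2019.
As a real-property tax lien, C is senior to every other lien.
Ordering the rest by effective date: F (5/27/2018), D (6/20/2018), E (12/18/2018), A (1/8/2019), B (6/17/2019).
The subordination applies — D was senior to B — so D and B swap.

C, F, B, E, A, D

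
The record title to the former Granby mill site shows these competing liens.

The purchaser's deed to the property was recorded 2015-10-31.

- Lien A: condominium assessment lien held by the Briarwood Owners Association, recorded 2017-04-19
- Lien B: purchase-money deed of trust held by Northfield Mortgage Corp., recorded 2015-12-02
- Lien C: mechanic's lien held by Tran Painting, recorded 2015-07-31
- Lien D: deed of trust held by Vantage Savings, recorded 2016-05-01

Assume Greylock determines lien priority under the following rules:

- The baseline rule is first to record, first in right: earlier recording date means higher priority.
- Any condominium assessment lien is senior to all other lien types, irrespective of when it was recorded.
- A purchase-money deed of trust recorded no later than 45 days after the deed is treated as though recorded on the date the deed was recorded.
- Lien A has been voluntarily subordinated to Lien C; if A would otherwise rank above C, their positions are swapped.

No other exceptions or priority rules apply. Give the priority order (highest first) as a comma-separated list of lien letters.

C, A, B, D

Effective dates: B's effective date is the deed date, 2015-10-31.
A is a condominium assessment lien and takes priority over every other lien.
Among the remaining liens, by effective date: C (2015-07-31), B (2015-10-31), D (2016-05-01).
Because A would otherwise rank above C, the subordination swaps them.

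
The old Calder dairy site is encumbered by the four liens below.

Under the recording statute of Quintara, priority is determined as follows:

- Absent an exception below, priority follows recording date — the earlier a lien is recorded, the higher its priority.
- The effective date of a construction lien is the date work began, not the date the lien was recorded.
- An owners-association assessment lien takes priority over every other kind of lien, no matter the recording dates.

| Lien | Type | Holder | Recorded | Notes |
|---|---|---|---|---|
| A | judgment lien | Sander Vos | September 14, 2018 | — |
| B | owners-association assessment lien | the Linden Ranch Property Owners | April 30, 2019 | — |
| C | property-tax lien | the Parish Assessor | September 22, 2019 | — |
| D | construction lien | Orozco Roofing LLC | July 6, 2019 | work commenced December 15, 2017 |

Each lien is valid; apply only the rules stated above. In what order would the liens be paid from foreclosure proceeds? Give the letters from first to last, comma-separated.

First, effective dates: D relates back to December 15, 2017 (work commenced).
B is an owners-association assessment lien and takes priority over every other lien.
Ordering the rest by effective date: D (December 15, 2017), A (September 14, 2018), C (September 22, 2019).

B, D, A, C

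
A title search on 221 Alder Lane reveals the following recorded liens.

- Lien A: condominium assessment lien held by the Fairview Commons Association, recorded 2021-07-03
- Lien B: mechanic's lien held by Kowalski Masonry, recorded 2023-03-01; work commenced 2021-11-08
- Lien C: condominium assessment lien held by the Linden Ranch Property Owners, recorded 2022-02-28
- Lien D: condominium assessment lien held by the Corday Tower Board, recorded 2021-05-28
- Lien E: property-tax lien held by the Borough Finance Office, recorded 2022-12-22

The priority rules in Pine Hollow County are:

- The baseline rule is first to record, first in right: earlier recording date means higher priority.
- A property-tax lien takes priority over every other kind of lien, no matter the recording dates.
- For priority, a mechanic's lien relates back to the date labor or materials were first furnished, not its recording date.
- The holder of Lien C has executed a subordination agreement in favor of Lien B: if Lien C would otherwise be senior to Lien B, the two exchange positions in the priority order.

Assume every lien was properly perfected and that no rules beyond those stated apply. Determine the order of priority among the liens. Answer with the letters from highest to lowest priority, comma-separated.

E, D, A, B, C

Effective dates after the stated exceptions: B's effective date is 2021-11-08, when work began.
E is a property-tax lien and takes priority over every other lien.
Among the remaining liens, by effective date: D (2021-05-28), A (2021-07-03), B (2021-11-08), C (2022-02-28).
Since C is not senior to B, the subordination leaves the order unchanged.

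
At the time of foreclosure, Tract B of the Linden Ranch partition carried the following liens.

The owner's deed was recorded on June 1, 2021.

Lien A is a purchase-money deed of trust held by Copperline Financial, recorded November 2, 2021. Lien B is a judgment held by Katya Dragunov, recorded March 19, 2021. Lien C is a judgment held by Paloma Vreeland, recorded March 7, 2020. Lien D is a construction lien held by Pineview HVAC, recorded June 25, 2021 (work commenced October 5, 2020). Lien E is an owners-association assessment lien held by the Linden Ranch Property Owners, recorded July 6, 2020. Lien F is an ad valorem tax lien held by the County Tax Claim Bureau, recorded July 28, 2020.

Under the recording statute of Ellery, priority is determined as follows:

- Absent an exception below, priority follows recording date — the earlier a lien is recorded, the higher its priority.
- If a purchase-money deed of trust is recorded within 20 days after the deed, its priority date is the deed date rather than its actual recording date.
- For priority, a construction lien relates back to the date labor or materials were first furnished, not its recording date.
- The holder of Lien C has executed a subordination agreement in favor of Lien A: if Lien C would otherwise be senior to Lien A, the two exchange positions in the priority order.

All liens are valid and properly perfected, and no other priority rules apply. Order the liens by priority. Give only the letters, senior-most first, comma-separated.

A, E, F, D, B, C

Effective dates: A missed the 20-day window (154 days after the deed), so its recording date stands; D's effective date is October 5, 2020, when work began.
By effective date: C (March 7, 2020), E (July 6, 2020), F (July 28, 2020), D (October 5, 2020), B (March 19, 2021), A (November 2, 2021).
Because C would otherwise rank above A, the subordination swaps them.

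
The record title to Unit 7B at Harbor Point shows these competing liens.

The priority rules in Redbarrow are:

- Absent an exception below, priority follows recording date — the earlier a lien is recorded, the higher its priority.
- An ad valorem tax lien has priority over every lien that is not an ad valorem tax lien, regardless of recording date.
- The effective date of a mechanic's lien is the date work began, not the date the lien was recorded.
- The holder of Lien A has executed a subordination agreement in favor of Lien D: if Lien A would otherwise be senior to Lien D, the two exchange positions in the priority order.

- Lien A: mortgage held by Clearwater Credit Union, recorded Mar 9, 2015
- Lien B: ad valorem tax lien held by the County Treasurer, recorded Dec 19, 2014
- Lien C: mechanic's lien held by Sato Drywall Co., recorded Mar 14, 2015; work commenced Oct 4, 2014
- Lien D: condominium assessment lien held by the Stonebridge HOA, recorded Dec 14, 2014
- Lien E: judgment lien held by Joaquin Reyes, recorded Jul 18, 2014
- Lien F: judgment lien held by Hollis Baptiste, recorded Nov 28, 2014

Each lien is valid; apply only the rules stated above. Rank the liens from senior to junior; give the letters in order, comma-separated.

B, E, C, F, D, A

Effective dates after the stated exceptions: C's effective date is Oct 4, 2014, when work began.
As an ad valorem tax lien, B is senior to every other lien.
Among the remaining liens, by effective date: E (Jul 18, 2014), C (Oct 4, 2014), F (Nov 28, 2014), D (Dec 14, 2014), A (Mar 9, 2015).
Since A is not senior to D, the subordination leaves the order unchanged.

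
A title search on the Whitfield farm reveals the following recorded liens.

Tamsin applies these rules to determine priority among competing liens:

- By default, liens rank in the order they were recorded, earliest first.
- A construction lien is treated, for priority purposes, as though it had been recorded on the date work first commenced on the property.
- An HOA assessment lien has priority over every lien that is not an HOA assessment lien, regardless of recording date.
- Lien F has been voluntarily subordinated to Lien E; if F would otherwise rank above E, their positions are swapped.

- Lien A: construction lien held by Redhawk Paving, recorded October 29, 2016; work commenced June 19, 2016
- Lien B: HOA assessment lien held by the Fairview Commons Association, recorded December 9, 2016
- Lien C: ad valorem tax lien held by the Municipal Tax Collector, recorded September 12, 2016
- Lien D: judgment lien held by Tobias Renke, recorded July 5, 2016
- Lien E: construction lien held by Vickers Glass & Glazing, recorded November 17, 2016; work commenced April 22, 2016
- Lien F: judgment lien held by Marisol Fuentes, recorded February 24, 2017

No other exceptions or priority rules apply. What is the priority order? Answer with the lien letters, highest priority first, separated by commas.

B, E, A, D, C, F

Effective dates: A relates back to June 19, 2016 (work commenced); E is treated as recorded April 22, 2016, the work-commencement date.
As an HOA assessment lien, B is senior to every other lien.
Ordering the rest by effective date: E (April 22, 2016), A (June 19, 2016), D (July 5, 2016), C (September 12, 2016), F (February 24, 2017).
F already ranks below E; the subordination has no effect.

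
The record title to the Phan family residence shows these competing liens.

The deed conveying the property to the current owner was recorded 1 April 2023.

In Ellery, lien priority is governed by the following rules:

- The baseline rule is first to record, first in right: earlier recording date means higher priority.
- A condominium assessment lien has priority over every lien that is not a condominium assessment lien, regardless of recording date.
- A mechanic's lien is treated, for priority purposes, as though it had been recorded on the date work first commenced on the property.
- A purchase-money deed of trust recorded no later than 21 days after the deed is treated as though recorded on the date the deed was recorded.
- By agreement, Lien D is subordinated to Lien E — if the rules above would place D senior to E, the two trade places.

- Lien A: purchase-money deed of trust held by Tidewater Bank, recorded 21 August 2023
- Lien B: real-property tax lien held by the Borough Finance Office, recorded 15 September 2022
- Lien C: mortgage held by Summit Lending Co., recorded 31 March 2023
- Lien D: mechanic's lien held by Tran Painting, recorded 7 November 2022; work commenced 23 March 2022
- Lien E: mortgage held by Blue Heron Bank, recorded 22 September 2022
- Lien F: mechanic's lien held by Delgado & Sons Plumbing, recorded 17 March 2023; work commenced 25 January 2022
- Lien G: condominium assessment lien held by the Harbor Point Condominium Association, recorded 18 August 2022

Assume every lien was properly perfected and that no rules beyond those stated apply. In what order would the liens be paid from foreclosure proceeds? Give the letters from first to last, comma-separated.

Effective dates after the stated exceptions: A was recorded 142 days after the deed, outside the 21-day window, so it keeps its recording date; D is treated as recorded 23 March 2022, the work-commencement date; F is treated as recorded 25 January 2022, the work-commencement date.
G is a condominium assessment lien, so it outranks all other liens regardless of date.
Among the remaining liens, by effective date: F (25 January 2022), D (23 March 2022), B (15 September 2022), E (22 September 2022), C (31 March 2023), A (21 August 2023).
Because D would otherwise rank above E, the subordination swaps them.

G, F, E, B, D, C, A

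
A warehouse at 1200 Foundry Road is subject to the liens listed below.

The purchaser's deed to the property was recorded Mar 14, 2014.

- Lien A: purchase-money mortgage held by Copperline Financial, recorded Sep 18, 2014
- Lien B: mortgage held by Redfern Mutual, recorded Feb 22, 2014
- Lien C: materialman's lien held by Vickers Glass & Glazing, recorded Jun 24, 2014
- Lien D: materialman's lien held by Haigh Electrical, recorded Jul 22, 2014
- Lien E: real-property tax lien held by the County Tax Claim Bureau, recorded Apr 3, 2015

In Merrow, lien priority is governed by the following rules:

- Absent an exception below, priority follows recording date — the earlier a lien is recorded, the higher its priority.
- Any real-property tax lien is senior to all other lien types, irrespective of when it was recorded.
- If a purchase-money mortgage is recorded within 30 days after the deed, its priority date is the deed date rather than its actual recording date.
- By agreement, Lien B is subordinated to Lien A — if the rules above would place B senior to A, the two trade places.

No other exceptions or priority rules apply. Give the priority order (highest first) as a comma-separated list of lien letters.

E, A, C, D, B

First, effective dates: A was recorded 188 days after the deed, outside the 30-day window, so it keeps its recording date.
E is a real-property tax lien, so it outranks all other liens regardless of date.
Ordering the rest by effective date: B (Feb 22, 2014), C (Jun 24, 2014), D (Jul 22, 2014), A (Sep 18, 2014).
B would otherwise be senior to A, so under the subordination agreement B and A exchange positions.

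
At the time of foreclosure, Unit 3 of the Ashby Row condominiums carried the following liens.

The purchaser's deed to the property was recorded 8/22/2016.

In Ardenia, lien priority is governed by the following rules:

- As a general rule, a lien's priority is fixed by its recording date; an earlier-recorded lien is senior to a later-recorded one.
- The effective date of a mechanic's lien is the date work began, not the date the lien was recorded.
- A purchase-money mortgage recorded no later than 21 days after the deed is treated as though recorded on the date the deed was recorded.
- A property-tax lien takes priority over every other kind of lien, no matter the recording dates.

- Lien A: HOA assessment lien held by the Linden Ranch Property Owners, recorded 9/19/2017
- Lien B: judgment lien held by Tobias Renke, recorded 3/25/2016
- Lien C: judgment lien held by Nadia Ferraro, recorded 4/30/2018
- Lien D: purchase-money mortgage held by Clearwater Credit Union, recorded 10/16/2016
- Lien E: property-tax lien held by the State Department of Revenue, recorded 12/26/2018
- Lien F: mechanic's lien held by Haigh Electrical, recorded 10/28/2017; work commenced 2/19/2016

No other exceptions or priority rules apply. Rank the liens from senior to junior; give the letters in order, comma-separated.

E, F, B, D, A, C

Adjusting effective dates: D was recorded 55 days after the deed, outside the 21-day window, so it keeps its recording date; F relates back to 2/19/2016 (work commenced).
As a property-tax lien, E is senior to every other lien.
Among the remaining liens, by effective date: F (2/19/2016), B (3/25/2016), D (10/16/2016), A (9/19/2017), C (4/30/2018).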